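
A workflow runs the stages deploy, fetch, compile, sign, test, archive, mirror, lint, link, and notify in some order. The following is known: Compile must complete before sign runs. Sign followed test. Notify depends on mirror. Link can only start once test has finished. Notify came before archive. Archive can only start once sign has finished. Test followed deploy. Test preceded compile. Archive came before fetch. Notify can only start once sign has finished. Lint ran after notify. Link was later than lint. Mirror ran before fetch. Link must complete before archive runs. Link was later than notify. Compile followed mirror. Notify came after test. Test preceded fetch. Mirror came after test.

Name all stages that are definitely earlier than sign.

Directly stated before sign: compile and test.
Deploy reaches sign via deploy → test → sign.
Mirror reaches sign via mirror → compile → sign.
No chain forces fetch (or any of the others) ahead of sign.

compile, deploy, mirror, test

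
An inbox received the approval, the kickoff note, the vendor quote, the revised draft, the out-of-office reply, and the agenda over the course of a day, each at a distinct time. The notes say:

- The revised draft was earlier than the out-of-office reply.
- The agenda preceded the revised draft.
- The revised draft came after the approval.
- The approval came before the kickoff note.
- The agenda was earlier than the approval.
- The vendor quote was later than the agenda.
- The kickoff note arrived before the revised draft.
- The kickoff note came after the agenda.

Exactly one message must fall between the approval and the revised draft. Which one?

Tracing the constraints gives the approval → the kickoff note → the revised draft, so the kickoff note sits after the approval and before the revised draft.
No other message is forced both after the approval and before the revised draft.

the kickoff note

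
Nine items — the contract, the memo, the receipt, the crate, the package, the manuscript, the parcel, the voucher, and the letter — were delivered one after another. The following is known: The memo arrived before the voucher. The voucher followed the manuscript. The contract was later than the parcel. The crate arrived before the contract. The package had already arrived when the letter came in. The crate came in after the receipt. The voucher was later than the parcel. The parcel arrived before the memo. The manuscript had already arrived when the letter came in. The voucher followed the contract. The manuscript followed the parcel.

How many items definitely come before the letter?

Directly stated before the letter: the manuscript and the package.
The parcel reaches the letter via the parcel → the manuscript → the letter.
That's the manuscript, the package, and the parcel — 3 in all.

3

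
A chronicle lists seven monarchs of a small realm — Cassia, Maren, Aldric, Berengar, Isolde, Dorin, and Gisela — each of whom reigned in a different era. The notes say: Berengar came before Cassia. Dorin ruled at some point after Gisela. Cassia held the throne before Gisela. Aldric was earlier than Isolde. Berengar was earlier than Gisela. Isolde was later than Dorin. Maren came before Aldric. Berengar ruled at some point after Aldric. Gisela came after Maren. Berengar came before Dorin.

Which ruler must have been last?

Isolde

Every other ruler has a chain of constraints placing them before Isolde, so Isolde is last.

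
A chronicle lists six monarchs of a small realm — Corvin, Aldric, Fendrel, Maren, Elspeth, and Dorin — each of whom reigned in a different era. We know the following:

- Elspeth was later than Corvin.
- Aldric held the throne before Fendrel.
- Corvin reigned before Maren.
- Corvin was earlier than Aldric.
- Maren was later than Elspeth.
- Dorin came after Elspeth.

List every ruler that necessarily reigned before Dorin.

Directly stated before Dorin: Elspeth.
Corvin reaches Dorin via Corvin → Elspeth → Dorin.
No chain forces Maren (or any of the others) ahead of Dorin.

Corvin, Elspeth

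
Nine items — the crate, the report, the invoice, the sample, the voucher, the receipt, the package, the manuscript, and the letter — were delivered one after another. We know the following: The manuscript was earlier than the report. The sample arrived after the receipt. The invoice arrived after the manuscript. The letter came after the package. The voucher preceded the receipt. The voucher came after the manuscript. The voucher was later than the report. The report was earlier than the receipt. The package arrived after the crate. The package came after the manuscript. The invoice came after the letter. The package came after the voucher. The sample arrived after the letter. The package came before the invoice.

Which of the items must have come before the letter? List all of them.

the crate, the manuscript, the package, the report, the voucher

Directly stated before the letter: the package.
The crate reaches the letter via the crate → the package → the letter.
The manuscript reaches the letter via the manuscript → the package → the letter.
The report reaches the letter via the report → the voucher → the package → the letter.
Likewise the voucher reaches the letter by chaining the stated constraints.
No chain forces the receipt (or any of the others) ahead of the letter.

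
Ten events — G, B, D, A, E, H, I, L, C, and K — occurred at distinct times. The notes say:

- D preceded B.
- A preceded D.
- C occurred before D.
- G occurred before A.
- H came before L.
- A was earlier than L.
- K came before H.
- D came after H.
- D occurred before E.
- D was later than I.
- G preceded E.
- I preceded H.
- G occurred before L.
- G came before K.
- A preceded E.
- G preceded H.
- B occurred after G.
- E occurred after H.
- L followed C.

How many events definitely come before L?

Directly stated before L: A, C, G, and H.
I reaches L via I → H → L.
K reaches L via K → H → L.
No chain forces E (or any of the others) ahead of L.
That's A, C, G, H, I, and K — 6 in all.

6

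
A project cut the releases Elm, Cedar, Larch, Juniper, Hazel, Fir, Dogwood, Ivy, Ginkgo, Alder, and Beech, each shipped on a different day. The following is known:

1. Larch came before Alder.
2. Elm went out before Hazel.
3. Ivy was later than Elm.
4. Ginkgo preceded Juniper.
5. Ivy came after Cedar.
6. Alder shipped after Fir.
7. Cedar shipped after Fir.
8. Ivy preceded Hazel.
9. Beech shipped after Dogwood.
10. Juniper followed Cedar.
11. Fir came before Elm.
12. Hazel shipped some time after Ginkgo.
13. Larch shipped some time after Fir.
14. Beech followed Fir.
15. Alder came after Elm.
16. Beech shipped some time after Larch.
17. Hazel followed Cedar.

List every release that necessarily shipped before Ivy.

Cedar, Elm, Fir

Directly stated before Ivy: Cedar and Elm.
Fir reaches Ivy via Fir → Cedar → Ivy.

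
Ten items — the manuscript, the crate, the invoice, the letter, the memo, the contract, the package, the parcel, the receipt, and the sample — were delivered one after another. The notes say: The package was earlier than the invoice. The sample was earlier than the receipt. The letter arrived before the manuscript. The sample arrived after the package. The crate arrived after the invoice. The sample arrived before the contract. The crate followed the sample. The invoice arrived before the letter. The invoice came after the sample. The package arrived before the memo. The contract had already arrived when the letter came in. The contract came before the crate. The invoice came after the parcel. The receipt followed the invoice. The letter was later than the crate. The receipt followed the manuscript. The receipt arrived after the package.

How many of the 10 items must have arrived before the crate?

5

Directly stated before the crate: the contract, the invoice, and the sample.
The package reaches the crate via the package → the sample → the crate.
The parcel reaches the crate via the parcel → the invoice → the crate.
No chain forces the memo (or any of the others) ahead of the crate.
That's the contract, the invoice, the package, the parcel, and the sample — 5 in all.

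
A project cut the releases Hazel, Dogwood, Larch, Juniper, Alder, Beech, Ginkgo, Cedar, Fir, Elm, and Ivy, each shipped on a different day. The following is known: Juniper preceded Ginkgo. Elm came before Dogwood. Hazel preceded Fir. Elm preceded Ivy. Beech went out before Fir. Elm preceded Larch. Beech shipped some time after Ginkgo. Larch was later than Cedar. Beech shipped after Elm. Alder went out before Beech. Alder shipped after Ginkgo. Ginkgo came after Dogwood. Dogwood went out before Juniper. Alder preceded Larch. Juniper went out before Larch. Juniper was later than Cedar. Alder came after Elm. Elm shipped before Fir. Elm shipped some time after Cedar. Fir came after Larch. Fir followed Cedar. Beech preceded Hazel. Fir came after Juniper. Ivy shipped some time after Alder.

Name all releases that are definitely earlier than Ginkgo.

Directly stated before Ginkgo: Dogwood and Juniper.
Cedar reaches Ginkgo via Cedar → Juniper → Ginkgo.
Elm reaches Ginkgo via Elm → Dogwood → Ginkgo.
No chain forces Alder (or any of the others) ahead of Ginkgo.

Cedar, Dogwood, Elm, Juniper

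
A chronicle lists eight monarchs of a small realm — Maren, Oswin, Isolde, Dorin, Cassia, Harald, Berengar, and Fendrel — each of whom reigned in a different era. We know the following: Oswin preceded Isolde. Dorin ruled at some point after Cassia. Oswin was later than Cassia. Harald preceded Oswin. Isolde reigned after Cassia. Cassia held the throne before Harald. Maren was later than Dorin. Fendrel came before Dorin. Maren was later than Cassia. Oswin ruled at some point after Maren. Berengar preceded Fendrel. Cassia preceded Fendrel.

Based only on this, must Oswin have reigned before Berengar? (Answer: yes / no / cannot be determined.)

Tracing the constraints gives Berengar → Fendrel → Dorin → Maren → Oswin, so Berengar must come before Oswin.
That means Oswin cannot be before Berengar.

no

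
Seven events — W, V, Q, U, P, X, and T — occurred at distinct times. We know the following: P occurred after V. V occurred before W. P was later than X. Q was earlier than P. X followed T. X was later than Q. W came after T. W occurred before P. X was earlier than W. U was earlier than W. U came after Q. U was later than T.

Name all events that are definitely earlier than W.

Q, T, U, V, X

Directly stated before W: T, U, V, and X.
Q reaches W via Q → X → W.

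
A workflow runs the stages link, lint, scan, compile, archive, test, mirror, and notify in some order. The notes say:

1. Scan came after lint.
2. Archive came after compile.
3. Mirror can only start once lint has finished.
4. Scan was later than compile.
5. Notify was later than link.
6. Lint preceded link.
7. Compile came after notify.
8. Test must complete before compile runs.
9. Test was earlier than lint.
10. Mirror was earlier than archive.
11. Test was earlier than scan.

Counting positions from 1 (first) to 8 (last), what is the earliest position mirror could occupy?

3

Lint and test must both come before mirror — 2 forced predecessors.
Nothing else is forced ahead of mirror, so its earliest slot is position 2 + 1 = 3.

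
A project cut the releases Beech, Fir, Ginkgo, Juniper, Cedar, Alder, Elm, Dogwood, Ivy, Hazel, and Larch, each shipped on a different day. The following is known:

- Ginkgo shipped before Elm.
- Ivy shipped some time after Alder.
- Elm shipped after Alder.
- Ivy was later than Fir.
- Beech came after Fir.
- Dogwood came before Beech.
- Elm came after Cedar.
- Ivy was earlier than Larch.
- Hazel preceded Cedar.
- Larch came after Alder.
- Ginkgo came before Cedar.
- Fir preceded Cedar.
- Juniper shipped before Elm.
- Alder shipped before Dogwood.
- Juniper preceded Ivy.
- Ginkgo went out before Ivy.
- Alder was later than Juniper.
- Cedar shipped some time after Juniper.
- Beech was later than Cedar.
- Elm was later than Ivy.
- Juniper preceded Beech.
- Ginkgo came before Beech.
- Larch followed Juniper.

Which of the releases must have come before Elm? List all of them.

Directly stated before Elm: Alder, Cedar, Ginkgo, Ivy, and Juniper.
Fir reaches Elm via Fir → Ivy → Elm.
Hazel reaches Elm via Hazel → Cedar → Elm.

Alder, Cedar, Fir, Ginkgo, Hazel, Ivy, Juniper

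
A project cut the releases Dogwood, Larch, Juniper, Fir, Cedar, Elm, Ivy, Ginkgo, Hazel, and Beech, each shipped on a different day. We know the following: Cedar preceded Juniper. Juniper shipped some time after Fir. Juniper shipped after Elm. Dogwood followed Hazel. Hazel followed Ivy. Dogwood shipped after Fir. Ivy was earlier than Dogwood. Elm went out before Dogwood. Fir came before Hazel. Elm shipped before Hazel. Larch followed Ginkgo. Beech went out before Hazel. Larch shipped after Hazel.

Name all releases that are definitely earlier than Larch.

Directly stated before Larch: Ginkgo and Hazel.
Beech reaches Larch via Beech → Hazel → Larch.
Elm reaches Larch via Elm → Hazel → Larch.
Fir reaches Larch via Fir → Hazel → Larch.
Likewise Ivy reaches Larch by chaining the stated constraints.
No chain forces Juniper (or any of the others) ahead of Larch.

Beech, Elm, Fir, Ginkgo, Hazel, Ivy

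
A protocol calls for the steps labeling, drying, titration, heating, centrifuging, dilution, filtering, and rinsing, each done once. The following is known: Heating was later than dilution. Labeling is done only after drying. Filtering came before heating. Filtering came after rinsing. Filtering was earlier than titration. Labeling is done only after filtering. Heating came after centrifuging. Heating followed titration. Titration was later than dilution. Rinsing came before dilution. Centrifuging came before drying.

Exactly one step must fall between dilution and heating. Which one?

Tracing the constraints gives dilution → titration → heating, so titration sits after dilution and before heating.
No other step is forced both after dilution and before heating.

titration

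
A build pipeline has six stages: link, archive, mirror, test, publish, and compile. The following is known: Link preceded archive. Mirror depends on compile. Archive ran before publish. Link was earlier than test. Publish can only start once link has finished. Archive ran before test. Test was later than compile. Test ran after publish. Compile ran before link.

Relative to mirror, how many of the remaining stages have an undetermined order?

4

Forced before mirror: compile.
That leaves archive, link, publish, and test with no forced order relative to mirror — 4.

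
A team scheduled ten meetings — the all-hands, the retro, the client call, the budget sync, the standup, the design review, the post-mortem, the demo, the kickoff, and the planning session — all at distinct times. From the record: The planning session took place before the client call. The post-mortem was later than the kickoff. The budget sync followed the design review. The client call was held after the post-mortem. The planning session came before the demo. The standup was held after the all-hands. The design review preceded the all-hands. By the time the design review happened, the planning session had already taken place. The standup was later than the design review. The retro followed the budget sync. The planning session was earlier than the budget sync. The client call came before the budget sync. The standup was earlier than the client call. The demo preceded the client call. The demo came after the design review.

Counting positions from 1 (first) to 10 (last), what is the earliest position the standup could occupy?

4

The all-hands, the design review, and the planning session must all come before the standup — 3 forced predecessors.
Nothing else is forced ahead of the standup, so its earliest slot is position 3 + 1 = 4.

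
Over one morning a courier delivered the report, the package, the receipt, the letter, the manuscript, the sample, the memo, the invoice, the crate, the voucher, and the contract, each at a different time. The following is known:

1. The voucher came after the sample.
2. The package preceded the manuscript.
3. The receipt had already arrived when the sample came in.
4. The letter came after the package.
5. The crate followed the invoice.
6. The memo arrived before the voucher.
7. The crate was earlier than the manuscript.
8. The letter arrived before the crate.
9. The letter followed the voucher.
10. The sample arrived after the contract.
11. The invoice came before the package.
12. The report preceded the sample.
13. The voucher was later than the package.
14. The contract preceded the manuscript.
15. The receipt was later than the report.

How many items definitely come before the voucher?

Directly stated before the voucher: the memo, the package, and the sample.
The contract reaches the voucher via the contract → the sample → the voucher.
The invoice reaches the voucher via the invoice → the package → the voucher.
The receipt reaches the voucher via the receipt → the sample → the voucher.
Likewise the report reaches the voucher by chaining the stated constraints.
That's the contract, the invoice, the memo, the package, the receipt, the report, and the sample — 7 in all.

7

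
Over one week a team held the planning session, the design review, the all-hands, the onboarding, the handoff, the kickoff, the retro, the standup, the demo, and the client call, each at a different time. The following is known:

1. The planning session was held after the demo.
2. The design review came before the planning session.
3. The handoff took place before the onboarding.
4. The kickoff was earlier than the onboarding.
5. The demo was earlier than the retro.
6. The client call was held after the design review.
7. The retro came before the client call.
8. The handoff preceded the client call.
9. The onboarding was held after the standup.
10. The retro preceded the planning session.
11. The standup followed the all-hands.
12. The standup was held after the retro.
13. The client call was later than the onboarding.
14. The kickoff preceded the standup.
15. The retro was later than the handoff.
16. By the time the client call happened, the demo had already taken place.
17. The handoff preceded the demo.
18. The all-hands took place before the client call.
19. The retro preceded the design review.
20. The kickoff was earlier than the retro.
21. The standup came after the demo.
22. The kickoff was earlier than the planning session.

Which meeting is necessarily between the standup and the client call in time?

Tracing the constraints gives the standup → the onboarding → the client call, so the onboarding sits after the standup and before the client call.
No other meeting is forced both after the standup and before the client call.

the onboarding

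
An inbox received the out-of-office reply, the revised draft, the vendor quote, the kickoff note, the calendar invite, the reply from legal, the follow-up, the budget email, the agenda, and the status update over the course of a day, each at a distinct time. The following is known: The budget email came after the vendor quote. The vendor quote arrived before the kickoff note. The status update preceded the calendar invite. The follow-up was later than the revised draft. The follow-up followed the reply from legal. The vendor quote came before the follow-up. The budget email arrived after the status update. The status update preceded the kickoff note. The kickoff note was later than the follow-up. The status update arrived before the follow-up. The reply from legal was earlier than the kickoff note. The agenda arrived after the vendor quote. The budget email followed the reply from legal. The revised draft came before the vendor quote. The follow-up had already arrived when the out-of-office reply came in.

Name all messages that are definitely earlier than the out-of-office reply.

Directly stated before the out-of-office reply: the follow-up.
The reply from legal reaches the out-of-office reply via the reply from legal → the follow-up → the out-of-office reply.
The revised draft reaches the out-of-office reply via the revised draft → the follow-up → the out-of-office reply.
The status update reaches the out-of-office reply via the status update → the follow-up → the out-of-office reply.
Likewise the vendor quote reaches the out-of-office reply by chaining the stated constraints.
No chain forces the budget email (or any of the others) ahead of the out-of-office reply.

the follow-up, the reply from legal, the revised draft, the status update, the vendor quote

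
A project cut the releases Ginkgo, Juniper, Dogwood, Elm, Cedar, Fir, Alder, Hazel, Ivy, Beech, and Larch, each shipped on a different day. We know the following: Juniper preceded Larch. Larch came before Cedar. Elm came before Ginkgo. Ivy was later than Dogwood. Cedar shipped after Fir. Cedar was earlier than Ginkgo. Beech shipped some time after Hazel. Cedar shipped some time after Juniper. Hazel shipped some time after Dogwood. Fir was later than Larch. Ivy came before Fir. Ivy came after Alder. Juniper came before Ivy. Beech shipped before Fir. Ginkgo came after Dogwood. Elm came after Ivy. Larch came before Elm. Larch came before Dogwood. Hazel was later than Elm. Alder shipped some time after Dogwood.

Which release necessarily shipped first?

Juniper has a chain of constraints placing it before every other release, so Juniper must be first.

Juniper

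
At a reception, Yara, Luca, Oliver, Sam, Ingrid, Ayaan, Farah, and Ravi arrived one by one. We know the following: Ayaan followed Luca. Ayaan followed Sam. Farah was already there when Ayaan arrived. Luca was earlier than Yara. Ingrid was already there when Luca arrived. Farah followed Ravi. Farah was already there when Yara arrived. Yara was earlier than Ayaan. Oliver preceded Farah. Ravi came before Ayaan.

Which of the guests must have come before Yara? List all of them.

Directly stated before Yara: Farah and Luca.
Ingrid reaches Yara via Ingrid → Luca → Yara.
Oliver reaches Yara via Oliver → Farah → Yara.
Ravi reaches Yara via Ravi → Farah → Yara.
No chain forces Ayaan (or any of the others) ahead of Yara.

Farah, Ingrid, Luca, Oliver, Ravi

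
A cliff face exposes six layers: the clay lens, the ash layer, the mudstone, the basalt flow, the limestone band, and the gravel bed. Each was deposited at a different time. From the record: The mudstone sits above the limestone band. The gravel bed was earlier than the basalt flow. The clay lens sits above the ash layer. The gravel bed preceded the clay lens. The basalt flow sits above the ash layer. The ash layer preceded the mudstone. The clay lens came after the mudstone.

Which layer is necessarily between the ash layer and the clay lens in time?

Tracing the constraints gives the ash layer → the mudstone → the clay lens, so the mudstone sits after the ash layer and before the clay lens.
No other layer is forced both after the ash layer and before the clay lens.

the mudstone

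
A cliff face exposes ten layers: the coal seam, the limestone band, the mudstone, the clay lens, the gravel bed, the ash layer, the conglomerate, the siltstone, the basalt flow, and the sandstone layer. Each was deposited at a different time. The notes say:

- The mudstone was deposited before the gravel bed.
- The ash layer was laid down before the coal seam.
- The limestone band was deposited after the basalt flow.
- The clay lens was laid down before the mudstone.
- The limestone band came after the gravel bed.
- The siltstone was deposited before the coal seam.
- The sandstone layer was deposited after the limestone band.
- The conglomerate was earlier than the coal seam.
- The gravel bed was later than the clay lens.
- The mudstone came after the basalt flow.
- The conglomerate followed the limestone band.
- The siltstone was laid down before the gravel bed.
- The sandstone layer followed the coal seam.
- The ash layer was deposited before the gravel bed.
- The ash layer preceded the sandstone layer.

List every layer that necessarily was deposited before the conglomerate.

the ash layer, the basalt flow, the clay lens, the gravel bed, the limestone band, the mudstone, the siltstone

Directly stated before the conglomerate: the limestone band.
The ash layer reaches the conglomerate via the ash layer → the gravel bed → the limestone band → the conglomerate.
The basalt flow reaches the conglomerate via the basalt flow → the limestone band → the conglomerate.
The clay lens reaches the conglomerate via the clay lens → the gravel bed → the limestone band → the conglomerate.
Likewise the gravel bed, the mudstone, and the siltstone each reach the conglomerate by chaining the stated constraints.
No chain forces the sandstone layer (or any of the others) ahead of the conglomerate.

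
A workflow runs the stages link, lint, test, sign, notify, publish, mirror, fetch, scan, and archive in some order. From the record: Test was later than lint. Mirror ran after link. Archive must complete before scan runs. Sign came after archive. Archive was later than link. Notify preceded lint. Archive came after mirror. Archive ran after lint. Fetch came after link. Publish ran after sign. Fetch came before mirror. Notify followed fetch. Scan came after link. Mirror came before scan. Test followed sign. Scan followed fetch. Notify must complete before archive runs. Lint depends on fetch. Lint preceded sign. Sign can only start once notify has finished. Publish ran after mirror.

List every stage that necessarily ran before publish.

Directly stated before publish: mirror and sign.
Archive reaches publish via archive → sign → publish.
Fetch reaches publish via fetch → mirror → publish.
Link reaches publish via link → mirror → publish.
Likewise lint and notify each reach publish by chaining the stated constraints.

archive, fetch, link, lint, mirror, notify, sign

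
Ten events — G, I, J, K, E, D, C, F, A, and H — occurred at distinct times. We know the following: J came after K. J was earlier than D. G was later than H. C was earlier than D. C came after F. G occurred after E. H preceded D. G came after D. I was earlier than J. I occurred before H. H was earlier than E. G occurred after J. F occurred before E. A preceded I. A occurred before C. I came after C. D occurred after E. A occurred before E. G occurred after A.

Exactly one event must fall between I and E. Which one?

H

Tracing the constraints gives I → H → E, so H sits after I and before E.
No other event is forced both after I and before E.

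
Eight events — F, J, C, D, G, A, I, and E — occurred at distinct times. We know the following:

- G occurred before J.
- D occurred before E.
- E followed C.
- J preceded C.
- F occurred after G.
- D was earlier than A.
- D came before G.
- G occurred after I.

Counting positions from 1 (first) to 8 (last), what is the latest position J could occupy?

J must come before C and E — 2 events forced after it.
Everything else can be placed before J in some valid order, so J can sit as late as position 8 − 2 = 6.

6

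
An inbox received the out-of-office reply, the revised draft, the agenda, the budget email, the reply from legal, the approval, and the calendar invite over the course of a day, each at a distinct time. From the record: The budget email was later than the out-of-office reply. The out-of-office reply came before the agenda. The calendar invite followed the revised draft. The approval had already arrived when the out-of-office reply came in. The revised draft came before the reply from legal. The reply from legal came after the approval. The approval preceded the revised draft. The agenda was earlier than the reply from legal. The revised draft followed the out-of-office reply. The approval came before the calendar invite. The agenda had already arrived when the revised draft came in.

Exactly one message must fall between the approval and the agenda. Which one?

the out-of-office reply

Tracing the constraints gives the approval → the out-of-office reply → the agenda, so the out-of-office reply sits after the approval and before the agenda.
No other message is forced both after the approval and before the agenda.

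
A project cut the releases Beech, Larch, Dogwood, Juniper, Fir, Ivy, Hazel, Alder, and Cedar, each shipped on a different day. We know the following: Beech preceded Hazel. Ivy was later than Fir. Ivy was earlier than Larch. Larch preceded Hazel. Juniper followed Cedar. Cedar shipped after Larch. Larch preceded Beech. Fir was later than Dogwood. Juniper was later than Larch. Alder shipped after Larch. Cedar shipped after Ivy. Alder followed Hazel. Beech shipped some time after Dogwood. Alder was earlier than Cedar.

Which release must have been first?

Dogwood

Dogwood has a chain of constraints placing it before every other release, so Dogwood must be first.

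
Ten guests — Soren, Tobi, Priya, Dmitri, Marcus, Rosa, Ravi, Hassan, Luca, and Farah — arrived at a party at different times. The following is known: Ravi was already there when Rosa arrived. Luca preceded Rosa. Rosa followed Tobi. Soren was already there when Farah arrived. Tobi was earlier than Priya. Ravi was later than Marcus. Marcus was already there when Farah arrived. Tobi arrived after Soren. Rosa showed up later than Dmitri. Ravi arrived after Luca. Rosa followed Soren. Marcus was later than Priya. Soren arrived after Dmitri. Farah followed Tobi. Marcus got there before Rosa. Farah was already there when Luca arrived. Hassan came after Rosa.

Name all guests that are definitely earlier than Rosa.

Directly stated before Rosa: Dmitri, Luca, Marcus, Ravi, Soren, and Tobi.
Farah reaches Rosa via Farah → Luca → Rosa.
Priya reaches Rosa via Priya → Marcus → Rosa.

Dmitri, Farah, Luca, Marcus, Priya, Ravi, Soren, Tobi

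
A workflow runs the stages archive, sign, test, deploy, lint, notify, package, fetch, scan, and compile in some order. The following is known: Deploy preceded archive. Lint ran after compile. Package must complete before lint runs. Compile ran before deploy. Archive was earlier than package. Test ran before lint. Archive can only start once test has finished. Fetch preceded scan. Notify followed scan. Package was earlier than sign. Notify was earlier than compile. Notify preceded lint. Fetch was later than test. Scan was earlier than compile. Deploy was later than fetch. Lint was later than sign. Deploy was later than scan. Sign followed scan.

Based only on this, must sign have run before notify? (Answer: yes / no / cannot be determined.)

no

Tracing the constraints gives notify → compile → deploy → archive → package → sign, so notify must come before sign.
That means sign cannot be before notify.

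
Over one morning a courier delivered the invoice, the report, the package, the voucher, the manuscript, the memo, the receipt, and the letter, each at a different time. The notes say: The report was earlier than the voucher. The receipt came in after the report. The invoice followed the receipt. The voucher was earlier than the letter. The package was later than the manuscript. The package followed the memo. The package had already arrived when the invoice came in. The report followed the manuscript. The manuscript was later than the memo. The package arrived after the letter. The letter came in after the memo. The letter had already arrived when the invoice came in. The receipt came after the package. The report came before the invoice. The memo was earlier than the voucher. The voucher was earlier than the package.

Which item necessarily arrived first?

The memo has a chain of constraints placing it before every other item, so the memo must be first.

the memo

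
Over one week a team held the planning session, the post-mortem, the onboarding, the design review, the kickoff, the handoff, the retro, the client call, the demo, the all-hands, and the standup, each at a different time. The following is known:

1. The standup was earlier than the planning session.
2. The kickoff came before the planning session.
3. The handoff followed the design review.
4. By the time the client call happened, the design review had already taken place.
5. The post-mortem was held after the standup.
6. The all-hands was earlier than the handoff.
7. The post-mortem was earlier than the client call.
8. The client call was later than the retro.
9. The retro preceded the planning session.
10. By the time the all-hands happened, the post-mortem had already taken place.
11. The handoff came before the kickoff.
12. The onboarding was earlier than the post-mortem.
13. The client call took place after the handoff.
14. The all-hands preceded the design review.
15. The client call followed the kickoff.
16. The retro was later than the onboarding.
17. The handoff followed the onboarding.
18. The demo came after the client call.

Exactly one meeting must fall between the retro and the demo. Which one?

Tracing the constraints gives the retro → the client call → the demo, so the client call sits after the retro and before the demo.
No other meeting is forced both after the retro and before the demo.

the client call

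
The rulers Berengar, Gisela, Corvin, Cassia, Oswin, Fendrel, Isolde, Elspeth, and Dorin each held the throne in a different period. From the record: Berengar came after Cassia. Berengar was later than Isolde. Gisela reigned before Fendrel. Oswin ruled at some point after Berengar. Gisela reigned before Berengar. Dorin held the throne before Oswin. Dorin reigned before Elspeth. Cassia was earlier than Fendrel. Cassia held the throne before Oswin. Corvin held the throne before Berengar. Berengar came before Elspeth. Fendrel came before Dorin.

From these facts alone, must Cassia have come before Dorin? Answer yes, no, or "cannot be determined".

yes

Chain the constraints: Cassia → Fendrel → Dorin. Each link is directly stated, so Cassia comes before Dorin.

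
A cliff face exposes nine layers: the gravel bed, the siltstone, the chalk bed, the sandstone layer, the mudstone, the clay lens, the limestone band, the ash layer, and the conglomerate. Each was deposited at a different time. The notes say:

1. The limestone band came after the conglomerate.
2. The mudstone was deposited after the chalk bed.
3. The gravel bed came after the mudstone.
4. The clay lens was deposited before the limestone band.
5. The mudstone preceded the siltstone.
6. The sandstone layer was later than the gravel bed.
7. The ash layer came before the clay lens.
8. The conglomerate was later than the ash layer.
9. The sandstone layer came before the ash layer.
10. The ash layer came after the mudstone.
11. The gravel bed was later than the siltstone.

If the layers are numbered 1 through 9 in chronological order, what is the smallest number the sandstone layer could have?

5

The chalk bed, the gravel bed, the mudstone, and the siltstone must all come before the sandstone layer — 4 forced predecessors.
Nothing else is forced ahead of the sandstone layer, so its earliest slot is position 4 + 1 = 5.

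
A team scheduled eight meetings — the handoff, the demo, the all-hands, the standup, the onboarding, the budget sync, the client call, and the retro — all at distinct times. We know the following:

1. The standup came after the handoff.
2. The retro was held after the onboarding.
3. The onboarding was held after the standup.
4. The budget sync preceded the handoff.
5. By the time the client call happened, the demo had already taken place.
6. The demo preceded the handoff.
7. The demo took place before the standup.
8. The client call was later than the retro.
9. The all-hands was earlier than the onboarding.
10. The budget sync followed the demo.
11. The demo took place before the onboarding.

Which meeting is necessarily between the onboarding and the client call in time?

the retro

Tracing the constraints gives the onboarding → the retro → the client call, so the retro sits after the onboarding and before the client call.
No other meeting is forced both after the onboarding and before the client call.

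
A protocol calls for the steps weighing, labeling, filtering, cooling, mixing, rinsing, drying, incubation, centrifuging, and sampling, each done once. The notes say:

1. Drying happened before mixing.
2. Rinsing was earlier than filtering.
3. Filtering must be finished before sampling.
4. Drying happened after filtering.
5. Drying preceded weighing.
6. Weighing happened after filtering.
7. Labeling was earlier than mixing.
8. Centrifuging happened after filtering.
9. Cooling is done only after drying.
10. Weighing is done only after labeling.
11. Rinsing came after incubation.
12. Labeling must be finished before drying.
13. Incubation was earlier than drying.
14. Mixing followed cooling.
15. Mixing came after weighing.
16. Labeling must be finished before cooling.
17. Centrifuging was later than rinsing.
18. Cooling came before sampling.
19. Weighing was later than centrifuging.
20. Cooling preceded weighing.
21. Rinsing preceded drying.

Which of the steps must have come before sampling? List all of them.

cooling, drying, filtering, incubation, labeling, rinsing

Directly stated before sampling: cooling and filtering.
Drying reaches sampling via drying → cooling → sampling.
Incubation reaches sampling via incubation → drying → cooling → sampling.
Labeling reaches sampling via labeling → cooling → sampling.
Likewise rinsing reaches sampling by chaining the stated constraints.
No chain forces mixing (or any of the others) ahead of sampling.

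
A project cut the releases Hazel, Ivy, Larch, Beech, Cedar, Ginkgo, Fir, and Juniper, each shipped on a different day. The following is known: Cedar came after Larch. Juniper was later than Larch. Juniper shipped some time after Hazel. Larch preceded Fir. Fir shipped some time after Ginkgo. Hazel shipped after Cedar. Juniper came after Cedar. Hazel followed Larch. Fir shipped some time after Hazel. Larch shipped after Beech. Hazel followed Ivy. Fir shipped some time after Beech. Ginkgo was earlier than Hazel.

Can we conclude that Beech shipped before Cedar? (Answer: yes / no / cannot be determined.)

yes

Chain the constraints: Beech → Larch → Cedar. Each link is directly stated, so Beech comes before Cedar.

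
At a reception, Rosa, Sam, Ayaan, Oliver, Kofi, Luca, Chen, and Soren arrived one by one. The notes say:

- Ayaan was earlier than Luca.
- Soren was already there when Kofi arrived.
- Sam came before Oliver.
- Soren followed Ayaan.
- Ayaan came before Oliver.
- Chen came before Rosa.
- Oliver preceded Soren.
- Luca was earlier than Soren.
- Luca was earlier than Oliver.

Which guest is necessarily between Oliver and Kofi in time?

Soren

Tracing the constraints gives Oliver → Soren → Kofi, so Soren sits after Oliver and before Kofi.
No other guest is forced both after Oliver and before Kofi.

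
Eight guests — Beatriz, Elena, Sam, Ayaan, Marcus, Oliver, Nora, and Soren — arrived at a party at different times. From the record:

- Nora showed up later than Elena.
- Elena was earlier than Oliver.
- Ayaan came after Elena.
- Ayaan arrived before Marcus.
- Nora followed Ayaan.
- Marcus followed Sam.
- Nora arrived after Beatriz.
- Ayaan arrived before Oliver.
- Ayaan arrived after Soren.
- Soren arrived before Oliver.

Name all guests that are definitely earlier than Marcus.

Ayaan, Elena, Sam, Soren

Directly stated before Marcus: Ayaan and Sam.
Elena reaches Marcus via Elena → Ayaan → Marcus.
Soren reaches Marcus via Soren → Ayaan → Marcus.
No chain forces Nora (or any of the others) ahead of Marcus.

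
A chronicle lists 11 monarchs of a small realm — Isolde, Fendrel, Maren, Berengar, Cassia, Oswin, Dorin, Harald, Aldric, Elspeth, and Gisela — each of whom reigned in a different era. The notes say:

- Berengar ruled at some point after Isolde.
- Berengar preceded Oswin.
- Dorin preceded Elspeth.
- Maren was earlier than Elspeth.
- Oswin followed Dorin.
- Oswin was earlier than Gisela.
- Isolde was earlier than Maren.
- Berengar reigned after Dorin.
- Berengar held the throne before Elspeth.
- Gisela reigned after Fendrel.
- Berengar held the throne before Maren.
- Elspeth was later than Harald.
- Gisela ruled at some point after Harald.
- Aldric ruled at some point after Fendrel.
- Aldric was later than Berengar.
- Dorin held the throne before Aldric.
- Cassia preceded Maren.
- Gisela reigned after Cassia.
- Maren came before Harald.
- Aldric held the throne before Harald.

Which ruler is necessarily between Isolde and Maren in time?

Berengar

Tracing the constraints gives Isolde → Berengar → Maren, so Berengar sits after Isolde and before Maren.
No other ruler is forced both after Isolde and before Maren.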